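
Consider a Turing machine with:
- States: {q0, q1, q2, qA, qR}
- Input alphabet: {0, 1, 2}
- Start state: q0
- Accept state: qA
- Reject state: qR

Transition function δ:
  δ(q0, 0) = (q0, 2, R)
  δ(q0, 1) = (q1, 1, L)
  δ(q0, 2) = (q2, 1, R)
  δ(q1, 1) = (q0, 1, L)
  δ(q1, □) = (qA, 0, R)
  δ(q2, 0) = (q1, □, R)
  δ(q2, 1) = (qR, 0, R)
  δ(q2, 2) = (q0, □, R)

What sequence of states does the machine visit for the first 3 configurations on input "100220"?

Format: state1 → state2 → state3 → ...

Execution trace:
Initial: [q0]100220
Step 1: δ(q0, 1) = (q1, 1, L) → [q1]□100220
Step 2: δ(q1, □) = (qA, 0, R) → 0[qA]100220

The machine reaches the accept state qA and halts.

State sequence: q0 → q1 → qA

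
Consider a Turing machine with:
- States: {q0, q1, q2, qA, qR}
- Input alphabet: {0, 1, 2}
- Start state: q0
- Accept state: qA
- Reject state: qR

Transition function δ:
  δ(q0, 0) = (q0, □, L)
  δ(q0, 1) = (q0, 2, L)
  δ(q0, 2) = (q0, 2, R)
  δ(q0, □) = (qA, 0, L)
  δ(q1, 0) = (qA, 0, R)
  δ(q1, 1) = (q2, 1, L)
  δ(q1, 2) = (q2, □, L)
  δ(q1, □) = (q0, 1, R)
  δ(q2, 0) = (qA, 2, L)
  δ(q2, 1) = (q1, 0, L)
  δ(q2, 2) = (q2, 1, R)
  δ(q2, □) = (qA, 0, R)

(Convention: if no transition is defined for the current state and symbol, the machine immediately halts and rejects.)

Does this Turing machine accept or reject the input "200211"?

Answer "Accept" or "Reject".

Execution trace:
Initial: [q0]200211
Step 1: δ(q0, 2) = (q0, 2, R) → 2[q0]00211
Step 2: δ(q0, 0) = (q0, □, L) → [q0]2□0211
Step 3: δ(q0, 2) = (q0, 2, R) → 2[q0]□0211
Step 4: δ(q0, □) = (qA, 0, L) → [qA]200211

The machine reaches the accept state qA and halts.

Answer: Accept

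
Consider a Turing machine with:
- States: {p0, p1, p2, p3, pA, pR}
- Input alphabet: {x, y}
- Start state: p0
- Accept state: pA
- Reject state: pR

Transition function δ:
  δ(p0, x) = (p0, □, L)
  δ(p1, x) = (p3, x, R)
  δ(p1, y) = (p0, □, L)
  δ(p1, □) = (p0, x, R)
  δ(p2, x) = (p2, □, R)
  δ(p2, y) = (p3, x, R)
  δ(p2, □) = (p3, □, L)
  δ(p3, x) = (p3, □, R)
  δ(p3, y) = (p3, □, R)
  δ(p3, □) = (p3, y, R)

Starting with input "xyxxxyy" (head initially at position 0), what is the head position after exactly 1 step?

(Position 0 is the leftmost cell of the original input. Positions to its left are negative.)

Execution trace (head position shown):
Step 0: [p0]xyxxxyy  (head at position 0)
Step 1: move left → [p0]□□yxxxyy  (head at position -1)

After 1 step, the head is at position -1.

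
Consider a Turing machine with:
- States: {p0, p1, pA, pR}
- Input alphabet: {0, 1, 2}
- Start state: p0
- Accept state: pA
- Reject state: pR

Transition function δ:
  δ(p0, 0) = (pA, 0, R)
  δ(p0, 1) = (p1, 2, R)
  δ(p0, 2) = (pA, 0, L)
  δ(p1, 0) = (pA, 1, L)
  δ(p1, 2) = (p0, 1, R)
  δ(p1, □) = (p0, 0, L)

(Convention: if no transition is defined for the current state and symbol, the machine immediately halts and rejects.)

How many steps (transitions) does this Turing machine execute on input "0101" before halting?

Execution trace:
Initial: [p0]0101
Step 1: δ(p0, 0) = (pA, 0, R) → 0[pA]101

The machine reaches the accept state pA and halts.

The machine executed 1 step before halting.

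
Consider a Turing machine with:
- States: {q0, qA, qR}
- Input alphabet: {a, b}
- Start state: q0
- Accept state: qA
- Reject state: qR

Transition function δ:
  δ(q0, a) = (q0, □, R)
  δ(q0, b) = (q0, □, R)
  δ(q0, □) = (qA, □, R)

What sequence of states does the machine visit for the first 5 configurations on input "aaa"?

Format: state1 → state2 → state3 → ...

Execution trace:
Initial: [q0]aaa
Step 1: δ(q0, a) = (q0, □, R) → □[q0]aa
Step 2: δ(q0, a) = (q0, □, R) → □□[q0]a
Step 3: δ(q0, a) = (q0, □, R) → □□□[q0]□
Step 4: δ(q0, □) = (qA, □, R) → □□□□[qA]□

The machine reaches the accept state qA and halts.

State sequence: q0 → q0 → q0 → q0 → qA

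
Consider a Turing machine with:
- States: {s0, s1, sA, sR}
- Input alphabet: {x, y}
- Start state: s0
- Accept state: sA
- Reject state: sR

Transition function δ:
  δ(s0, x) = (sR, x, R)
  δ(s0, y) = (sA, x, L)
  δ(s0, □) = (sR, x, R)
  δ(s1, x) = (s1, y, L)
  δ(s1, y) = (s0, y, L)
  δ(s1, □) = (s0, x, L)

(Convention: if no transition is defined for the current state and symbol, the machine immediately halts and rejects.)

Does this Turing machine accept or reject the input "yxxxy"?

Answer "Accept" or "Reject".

Execution trace:
Initial: [s0]yxxxy
Step 1: δ(s0, y) = (sA, x, L) → [sA]□xxxxy

The machine reaches the accept state sA and halts.

Answer: Accept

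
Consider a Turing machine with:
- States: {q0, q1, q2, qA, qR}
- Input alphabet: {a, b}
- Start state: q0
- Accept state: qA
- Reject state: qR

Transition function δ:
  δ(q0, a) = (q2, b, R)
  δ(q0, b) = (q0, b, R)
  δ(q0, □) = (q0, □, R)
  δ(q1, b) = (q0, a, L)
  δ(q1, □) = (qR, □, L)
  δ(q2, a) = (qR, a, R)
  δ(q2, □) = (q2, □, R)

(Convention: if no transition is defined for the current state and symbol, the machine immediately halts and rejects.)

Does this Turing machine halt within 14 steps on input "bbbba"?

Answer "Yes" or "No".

Execution trace:
Initial: [q0]bbbba
Step 1: δ(q0, b) = (q0, b, R) → b[q0]bbba
Step 2: δ(q0, b) = (q0, b, R) → bb[q0]bba
Step 3: δ(q0, b) = (q0, b, R) → bbb[q0]ba
Step 4: δ(q0, b) = (q0, b, R) → bbbb[q0]a
Step 5: δ(q0, a) = (q2, b, R) → bbbbb[q2]□
Step 6: δ(q2, □) = (q2, □, R) → bbbbb□[q2]□
Step 7: δ(q2, □) = (q2, □, R) → bbbbb□□[q2]□
Step 8: δ(q2, □) = (q2, □, R) → bbbbb□□□[q2]□
Step 9: δ(q2, □) = (q2, □, R) → bbbbb□□□□[q2]□
Step 10: δ(q2, □) = (q2, □, R) → bbbbb□□□□□[q2]□
Step 11: δ(q2, □) = (q2, □, R) → bbbbb□□□□□□[q2]□
Step 12: δ(q2, □) = (q2, □, R) → bbbbb□□□□□□□[q2]□
Step 13: δ(q2, □) = (q2, □, R) → bbbbb□□□□□□□□[q2]□
Step 14: δ(q2, □) = (q2, □, R) → bbbbb□□□□□□□□□[q2]□

The machine has not reached a halting state after 14 steps.
The machine did not halt within the 14-step bound.

Answer: No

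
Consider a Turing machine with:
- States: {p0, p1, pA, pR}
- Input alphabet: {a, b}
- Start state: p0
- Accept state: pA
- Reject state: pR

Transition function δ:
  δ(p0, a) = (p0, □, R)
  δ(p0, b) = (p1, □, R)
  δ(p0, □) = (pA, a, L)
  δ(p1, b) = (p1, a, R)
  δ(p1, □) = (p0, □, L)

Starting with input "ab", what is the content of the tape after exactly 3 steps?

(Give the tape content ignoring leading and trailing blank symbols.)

Execution trace:
Initial: [p0]ab
Step 1: δ(p0, a) = (p0, □, R) → □[p0]b
Step 2: δ(p0, b) = (p1, □, R) → □□[p1]□
Step 3: δ(p1, □) = (p0, □, L) → □[p0]□□

After 3 steps, the tape (ignoring leading/trailing blanks) is: □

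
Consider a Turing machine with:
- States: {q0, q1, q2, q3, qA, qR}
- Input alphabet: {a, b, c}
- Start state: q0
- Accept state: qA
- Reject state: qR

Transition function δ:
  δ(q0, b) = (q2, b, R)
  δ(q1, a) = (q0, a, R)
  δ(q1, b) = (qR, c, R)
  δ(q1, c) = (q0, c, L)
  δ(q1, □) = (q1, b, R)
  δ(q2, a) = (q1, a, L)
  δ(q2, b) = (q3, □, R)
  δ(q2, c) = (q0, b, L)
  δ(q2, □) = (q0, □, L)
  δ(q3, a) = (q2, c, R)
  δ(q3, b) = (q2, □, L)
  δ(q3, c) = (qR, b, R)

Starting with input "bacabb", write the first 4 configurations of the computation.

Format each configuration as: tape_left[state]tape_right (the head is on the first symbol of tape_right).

Transitions applied:
Step 1: δ(q0, b) = (q2, b, R)
Step 2: δ(q2, a) = (q1, a, L)
Step 3: δ(q1, b) = (qR, c, R)

The first 4 configurations are:
[q0]bacabb ⊢ b[q2]acabb ⊢ [q1]bacabb ⊢ c[qR]acabb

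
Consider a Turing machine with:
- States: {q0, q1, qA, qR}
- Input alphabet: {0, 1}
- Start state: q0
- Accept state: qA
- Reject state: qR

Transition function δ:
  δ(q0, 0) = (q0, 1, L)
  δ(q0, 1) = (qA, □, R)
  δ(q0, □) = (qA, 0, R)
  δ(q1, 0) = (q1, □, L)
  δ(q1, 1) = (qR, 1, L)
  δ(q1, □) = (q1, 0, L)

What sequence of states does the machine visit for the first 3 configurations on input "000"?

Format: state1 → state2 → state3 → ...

Execution trace:
Initial: [q0]000
Step 1: δ(q0, 0) = (q0, 1, L) → [q0]□100
Step 2: δ(q0, □) = (qA, 0, R) → 0[qA]100

The machine reaches the accept state qA and halts.

State sequence: q0 → q0 → qA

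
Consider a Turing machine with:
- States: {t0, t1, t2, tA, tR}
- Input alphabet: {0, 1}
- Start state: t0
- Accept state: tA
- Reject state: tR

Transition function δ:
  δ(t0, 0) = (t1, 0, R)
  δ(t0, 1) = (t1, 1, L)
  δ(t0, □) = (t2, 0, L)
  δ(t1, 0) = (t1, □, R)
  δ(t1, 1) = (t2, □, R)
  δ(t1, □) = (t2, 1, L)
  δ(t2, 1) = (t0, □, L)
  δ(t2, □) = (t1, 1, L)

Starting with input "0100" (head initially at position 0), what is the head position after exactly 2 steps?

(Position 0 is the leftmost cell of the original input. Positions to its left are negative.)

Execution trace (head position shown):
Step 0: [t0]0100  (head at position 0)
Step 1: move right → 0[t1]100  (head at position 1)
Step 2: move right → 0□[t2]00  (head at position 2)

After 2 steps, the head is at position 2.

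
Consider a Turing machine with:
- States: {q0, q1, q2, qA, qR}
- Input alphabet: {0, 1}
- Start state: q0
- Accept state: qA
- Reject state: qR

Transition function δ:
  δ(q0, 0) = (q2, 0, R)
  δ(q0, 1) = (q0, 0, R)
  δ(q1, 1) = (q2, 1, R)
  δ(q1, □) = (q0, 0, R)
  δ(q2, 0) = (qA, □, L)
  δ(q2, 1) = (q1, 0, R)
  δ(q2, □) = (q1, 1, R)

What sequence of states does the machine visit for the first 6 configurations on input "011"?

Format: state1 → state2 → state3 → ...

Execution trace:
Initial: [q0]011
Step 1: δ(q0, 0) = (q2, 0, R) → 0[q2]11
Step 2: δ(q2, 1) = (q1, 0, R) → 00[q1]1
Step 3: δ(q1, 1) = (q2, 1, R) → 001[q2]□
Step 4: δ(q2, □) = (q1, 1, R) → 0011[q1]□
Step 5: δ(q1, □) = (q0, 0, R) → 00110[q0]□

No transition is defined for δ(q0, □). By convention the machine halts and rejects.

State sequence: q0 → q2 → q1 → q2 → q1 → q0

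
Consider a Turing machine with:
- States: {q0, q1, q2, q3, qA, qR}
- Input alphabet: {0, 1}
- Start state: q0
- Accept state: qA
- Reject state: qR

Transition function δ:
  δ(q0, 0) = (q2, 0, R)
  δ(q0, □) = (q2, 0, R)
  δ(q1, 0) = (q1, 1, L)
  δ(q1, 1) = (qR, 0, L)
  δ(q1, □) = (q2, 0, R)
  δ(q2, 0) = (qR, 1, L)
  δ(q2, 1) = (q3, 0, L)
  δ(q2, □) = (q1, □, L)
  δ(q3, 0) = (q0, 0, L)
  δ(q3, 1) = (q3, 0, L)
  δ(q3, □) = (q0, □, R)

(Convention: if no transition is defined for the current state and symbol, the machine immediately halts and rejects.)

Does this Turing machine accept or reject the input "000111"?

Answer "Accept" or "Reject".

Execution trace:
Initial: [q0]000111
Step 1: δ(q0, 0) = (q2, 0, R) → 0[q2]00111
Step 2: δ(q2, 0) = (qR, 1, L) → [qR]010111

The machine reaches the reject state qR and halts.

Answer: Reject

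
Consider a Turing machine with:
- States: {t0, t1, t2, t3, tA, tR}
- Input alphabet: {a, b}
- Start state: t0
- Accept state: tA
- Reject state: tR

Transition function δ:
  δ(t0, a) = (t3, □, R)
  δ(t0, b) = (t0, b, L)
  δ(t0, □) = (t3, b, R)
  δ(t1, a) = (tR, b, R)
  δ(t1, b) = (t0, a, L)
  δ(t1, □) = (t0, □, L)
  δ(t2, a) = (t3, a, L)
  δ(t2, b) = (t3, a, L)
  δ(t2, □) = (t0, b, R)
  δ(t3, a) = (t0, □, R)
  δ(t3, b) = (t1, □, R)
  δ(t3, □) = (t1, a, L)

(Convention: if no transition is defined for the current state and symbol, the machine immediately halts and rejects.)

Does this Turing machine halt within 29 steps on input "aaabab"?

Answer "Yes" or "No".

Execution trace:
Initial: [t0]aaabab
Step 1: δ(t0, a) = (t3, □, R) → □[t3]aabab
Step 2: δ(t3, a) = (t0, □, R) → □□[t0]abab
Step 3: δ(t0, a) = (t3, □, R) → □□□[t3]bab
Step 4: δ(t3, b) = (t1, □, R) → □□□□[t1]ab
Step 5: δ(t1, a) = (tR, b, R) → □□□□b[tR]b

The machine reaches the reject state tR and halts.
The machine halted after 5 steps (within the 29-step bound).

Answer: Yes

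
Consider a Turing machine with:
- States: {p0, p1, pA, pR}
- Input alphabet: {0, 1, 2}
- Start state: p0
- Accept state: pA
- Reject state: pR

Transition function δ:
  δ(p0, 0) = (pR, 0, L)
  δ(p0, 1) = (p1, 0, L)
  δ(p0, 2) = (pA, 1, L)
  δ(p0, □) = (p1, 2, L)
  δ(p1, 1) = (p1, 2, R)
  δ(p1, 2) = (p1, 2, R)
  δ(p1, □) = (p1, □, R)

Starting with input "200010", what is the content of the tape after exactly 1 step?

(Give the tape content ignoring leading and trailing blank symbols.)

Execution trace:
Initial: [p0]200010
Step 1: δ(p0, 2) = (pA, 1, L) → [pA]□100010

The machine reaches the accept state pA and halts.

After 1 step, the tape (ignoring leading/trailing blanks) is: 100010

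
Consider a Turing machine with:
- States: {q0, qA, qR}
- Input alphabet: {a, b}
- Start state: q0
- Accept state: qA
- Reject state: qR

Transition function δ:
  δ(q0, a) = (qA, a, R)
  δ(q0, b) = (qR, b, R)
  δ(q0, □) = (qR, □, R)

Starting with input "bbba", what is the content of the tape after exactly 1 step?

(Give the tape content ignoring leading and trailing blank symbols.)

Execution trace:
Initial: [q0]bbba
Step 1: δ(q0, b) = (qR, b, R) → b[qR]bba

The machine reaches the reject state qR and halts.

After 1 step, the tape (ignoring leading/trailing blanks) is: bbba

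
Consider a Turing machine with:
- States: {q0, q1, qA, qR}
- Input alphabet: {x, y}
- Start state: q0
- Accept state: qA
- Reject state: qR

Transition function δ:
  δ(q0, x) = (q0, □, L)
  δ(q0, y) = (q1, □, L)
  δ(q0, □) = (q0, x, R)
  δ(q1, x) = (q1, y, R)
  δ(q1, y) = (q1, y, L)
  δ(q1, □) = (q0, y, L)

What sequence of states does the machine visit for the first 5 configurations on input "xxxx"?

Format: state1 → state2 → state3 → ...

Execution trace:
Initial: [q0]xxxx
Step 1: δ(q0, x) = (q0, □, L) → [q0]□□xxx
Step 2: δ(q0, □) = (q0, x, R) → x[q0]□xxx
Step 3: δ(q0, □) = (q0, x, R) → xx[q0]xxx
Step 4: δ(q0, x) = (q0, □, L) → x[q0]x□xx

State sequence: q0 → q0 → q0 → q0 → q0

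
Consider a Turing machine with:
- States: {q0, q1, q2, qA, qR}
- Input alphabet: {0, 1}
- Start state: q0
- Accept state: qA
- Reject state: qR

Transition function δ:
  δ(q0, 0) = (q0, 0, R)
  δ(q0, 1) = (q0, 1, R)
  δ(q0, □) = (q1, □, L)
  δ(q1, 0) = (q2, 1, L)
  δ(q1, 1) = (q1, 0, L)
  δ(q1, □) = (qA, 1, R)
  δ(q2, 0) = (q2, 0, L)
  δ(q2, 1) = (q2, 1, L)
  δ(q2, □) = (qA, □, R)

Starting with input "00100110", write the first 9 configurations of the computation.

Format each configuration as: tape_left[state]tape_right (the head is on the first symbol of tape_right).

Transitions applied:
Step 1: δ(q0, 0) = (q0, 0, R)
Step 2: δ(q0, 0) = (q0, 0, R)
Step 3: δ(q0, 1) = (q0, 1, R)
Step 4: δ(q0, 0) = (q0, 0, R)
Step 5: δ(q0, 0) = (q0, 0, R)
Step 6: δ(q0, 1) = (q0, 1, R)
Step 7: δ(q0, 1) = (q0, 1, R)
Step 8: δ(q0, 0) = (q0, 0, R)

The first 9 configurations are:
[q0]00100110 ⊢ 0[q0]0100110 ⊢ 00[q0]100110 ⊢ 001[q0]00110 ⊢ 0010[q0]0110 ⊢ 00100[q0]110 ⊢ 001001[q0]10 ⊢ 0010011[q0]0 ⊢ 00100110[q0]□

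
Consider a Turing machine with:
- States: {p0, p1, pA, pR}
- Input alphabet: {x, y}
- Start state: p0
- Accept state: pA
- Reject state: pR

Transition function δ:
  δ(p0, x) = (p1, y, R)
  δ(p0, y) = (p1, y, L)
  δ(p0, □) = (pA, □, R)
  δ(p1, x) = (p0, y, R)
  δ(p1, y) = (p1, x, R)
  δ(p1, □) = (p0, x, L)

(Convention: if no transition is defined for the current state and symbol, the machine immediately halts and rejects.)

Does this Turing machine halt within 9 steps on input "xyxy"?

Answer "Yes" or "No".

Execution trace:
Initial: [p0]xyxy
Step 1: δ(p0, x) = (p1, y, R) → y[p1]yxy
Step 2: δ(p1, y) = (p1, x, R) → yx[p1]xy
Step 3: δ(p1, x) = (p0, y, R) → yxy[p0]y
Step 4: δ(p0, y) = (p1, y, L) → yx[p1]yy
Step 5: δ(p1, y) = (p1, x, R) → yxx[p1]y
Step 6: δ(p1, y) = (p1, x, R) → yxxx[p1]□
Step 7: δ(p1, □) = (p0, x, L) → yxx[p0]xx
Step 8: δ(p0, x) = (p1, y, R) → yxxy[p1]x
Step 9: δ(p1, x) = (p0, y, R) → yxxyy[p0]□

The machine has not reached a halting state after 9 steps.
The machine did not halt within the 9-step bound.

Answer: No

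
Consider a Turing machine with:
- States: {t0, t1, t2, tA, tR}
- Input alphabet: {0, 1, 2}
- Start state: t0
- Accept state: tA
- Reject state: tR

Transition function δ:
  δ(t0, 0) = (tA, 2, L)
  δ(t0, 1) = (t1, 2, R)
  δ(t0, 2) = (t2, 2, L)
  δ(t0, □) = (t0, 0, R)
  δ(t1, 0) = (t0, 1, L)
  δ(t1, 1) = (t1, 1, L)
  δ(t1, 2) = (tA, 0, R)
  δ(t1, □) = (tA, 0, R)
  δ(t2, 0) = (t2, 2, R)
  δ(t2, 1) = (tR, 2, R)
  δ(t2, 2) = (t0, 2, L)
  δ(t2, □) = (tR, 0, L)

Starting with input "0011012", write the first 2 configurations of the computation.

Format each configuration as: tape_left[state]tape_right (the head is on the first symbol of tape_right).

Transitions applied:
Step 1: δ(t0, 0) = (tA, 2, L)

The first 2 configurations are:
[t0]0011012 ⊢ [tA]□2011012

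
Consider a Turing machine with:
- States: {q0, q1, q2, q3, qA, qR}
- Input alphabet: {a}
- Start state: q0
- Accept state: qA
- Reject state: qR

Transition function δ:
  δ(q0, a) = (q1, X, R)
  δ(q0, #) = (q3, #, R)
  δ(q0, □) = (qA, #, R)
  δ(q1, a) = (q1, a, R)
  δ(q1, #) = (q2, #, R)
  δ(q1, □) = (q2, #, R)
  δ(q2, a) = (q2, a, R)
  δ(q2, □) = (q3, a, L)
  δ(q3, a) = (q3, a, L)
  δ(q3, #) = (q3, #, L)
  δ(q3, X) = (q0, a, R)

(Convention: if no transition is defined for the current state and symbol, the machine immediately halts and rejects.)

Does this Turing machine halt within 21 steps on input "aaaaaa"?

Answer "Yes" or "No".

Execution trace:
Initial: [q0]aaaaaa
Step 1: δ(q0, a) = (q1, X, R) → X[q1]aaaaa
Step 2: δ(q1, a) = (q1, a, R) → Xa[q1]aaaa
Step 3: δ(q1, a) = (q1, a, R) → Xaa[q1]aaa
Step 4: δ(q1, a) = (q1, a, R) → Xaaa[q1]aa
Step 5: δ(q1, a) = (q1, a, R) → Xaaaa[q1]a
Step 6: δ(q1, a) = (q1, a, R) → Xaaaaa[q1]□
Step 7: δ(q1, □) = (q2, #, R) → Xaaaaa#[q2]□
Step 8: δ(q2, □) = (q3, a, L) → Xaaaaa[q3]#a
Step 9: δ(q3, #) = (q3, #, L) → Xaaaa[q3]a#a
Step 10: δ(q3, a) = (q3, a, L) → Xaaa[q3]aa#a
Step 11: δ(q3, a) = (q3, a, L) → Xaa[q3]aaa#a
Step 12: δ(q3, a) = (q3, a, L) → Xa[q3]aaaa#a
Step 13: δ(q3, a) = (q3, a, L) → X[q3]aaaaa#a
Step 14: δ(q3, a) = (q3, a, L) → [q3]Xaaaaa#a
Step 15: δ(q3, X) = (q0, a, R) → a[q0]aaaaa#a
Step 16: δ(q0, a) = (q1, X, R) → aX[q1]aaaa#a
Step 17: δ(q1, a) = (q1, a, R) → aXa[q1]aaa#a
Step 18: δ(q1, a) = (q1, a, R) → aXaa[q1]aa#a
Step 19: δ(q1, a) = (q1, a, R) → aXaaa[q1]a#a
Step 20: δ(q1, a) = (q1, a, R) → aXaaaa[q1]#a
Step 21: δ(q1, #) = (q2, #, R) → aXaaaa#[q2]a

The machine has not reached a halting state after 21 steps.
The machine did not halt within the 21-step bound.

Answer: No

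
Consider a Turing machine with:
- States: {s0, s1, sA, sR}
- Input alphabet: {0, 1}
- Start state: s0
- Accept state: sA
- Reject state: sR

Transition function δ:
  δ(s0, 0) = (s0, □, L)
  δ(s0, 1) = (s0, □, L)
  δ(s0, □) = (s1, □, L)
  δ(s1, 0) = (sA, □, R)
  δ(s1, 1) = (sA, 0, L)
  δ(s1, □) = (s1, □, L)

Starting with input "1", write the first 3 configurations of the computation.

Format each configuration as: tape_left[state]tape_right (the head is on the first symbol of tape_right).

Transitions applied:
Step 1: δ(s0, 1) = (s0, □, L)
Step 2: δ(s0, □) = (s1, □, L)

The first 3 configurations are:
[s0]1 ⊢ [s0]□□ ⊢ [s1]□□□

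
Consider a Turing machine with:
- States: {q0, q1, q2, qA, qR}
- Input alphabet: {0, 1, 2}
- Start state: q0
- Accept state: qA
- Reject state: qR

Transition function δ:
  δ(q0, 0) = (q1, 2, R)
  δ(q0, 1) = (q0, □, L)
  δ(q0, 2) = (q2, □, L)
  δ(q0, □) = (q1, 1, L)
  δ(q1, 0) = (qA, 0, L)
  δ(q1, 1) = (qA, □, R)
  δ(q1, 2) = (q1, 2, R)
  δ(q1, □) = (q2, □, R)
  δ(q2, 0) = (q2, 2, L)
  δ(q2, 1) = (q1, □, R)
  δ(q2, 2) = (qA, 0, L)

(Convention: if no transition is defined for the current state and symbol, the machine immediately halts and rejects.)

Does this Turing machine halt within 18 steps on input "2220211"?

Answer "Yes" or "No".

Execution trace:
Initial: [q0]2220211
Step 1: δ(q0, 2) = (q2, □, L) → [q2]□□220211

No transition is defined for δ(q2, □). By convention the machine halts and rejects.
The machine halted after 1 step (within the 18-step bound).

Answer: Yes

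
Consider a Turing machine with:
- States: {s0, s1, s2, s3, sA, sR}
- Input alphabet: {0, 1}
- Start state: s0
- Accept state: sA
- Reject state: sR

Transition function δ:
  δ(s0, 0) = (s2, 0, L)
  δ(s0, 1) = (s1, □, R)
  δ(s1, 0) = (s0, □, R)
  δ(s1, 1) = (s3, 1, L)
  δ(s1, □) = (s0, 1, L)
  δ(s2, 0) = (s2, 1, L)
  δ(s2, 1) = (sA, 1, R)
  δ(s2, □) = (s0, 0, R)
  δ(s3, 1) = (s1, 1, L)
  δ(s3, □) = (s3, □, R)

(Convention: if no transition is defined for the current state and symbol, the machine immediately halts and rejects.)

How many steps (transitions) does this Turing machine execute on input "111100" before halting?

Execution trace:
Initial: [s0]111100
Step 1: δ(s0, 1) = (s1, □, R) → □[s1]11100
Step 2: δ(s1, 1) = (s3, 1, L) → [s3]□11100
Step 3: δ(s3, □) = (s3, □, R) → □[s3]11100
Step 4: δ(s3, 1) = (s1, 1, L) → [s1]□11100
Step 5: δ(s1, □) = (s0, 1, L) → [s0]□111100

No transition is defined for δ(s0, □). By convention the machine halts and rejects.

The machine executed 5 steps before halting.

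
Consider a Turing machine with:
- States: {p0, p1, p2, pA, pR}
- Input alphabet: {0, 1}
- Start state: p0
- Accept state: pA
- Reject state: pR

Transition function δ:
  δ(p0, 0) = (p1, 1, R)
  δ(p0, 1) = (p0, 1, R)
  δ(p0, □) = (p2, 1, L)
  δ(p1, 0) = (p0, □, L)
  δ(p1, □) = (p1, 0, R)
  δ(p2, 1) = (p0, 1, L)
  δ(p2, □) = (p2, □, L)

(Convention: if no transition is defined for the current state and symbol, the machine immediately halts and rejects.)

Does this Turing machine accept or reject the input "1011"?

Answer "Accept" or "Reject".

Execution trace:
Initial: [p0]1011
Step 1: δ(p0, 1) = (p0, 1, R) → 1[p0]011
Step 2: δ(p0, 0) = (p1, 1, R) → 11[p1]11

No transition is defined for δ(p1, 1). By convention the machine halts and rejects.

Answer: Reject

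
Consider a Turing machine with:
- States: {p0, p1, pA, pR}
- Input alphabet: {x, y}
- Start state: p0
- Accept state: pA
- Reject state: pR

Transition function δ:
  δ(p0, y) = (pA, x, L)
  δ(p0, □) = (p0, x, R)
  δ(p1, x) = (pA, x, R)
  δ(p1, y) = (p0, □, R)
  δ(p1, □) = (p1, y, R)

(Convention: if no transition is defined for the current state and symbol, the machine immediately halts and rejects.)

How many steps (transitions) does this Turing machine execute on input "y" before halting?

Execution trace:
Initial: [p0]y
Step 1: δ(p0, y) = (pA, x, L) → [pA]□x

The machine reaches the accept state pA and halts.

The machine executed 1 step before halting.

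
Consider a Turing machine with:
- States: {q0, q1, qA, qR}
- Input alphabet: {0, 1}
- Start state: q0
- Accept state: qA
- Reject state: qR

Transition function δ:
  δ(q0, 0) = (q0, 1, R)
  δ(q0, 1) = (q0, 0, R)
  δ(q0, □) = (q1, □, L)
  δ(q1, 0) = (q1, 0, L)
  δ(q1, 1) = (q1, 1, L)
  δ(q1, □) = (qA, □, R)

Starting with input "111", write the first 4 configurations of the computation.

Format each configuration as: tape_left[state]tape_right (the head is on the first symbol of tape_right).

Transitions applied:
Step 1: δ(q0, 1) = (q0, 0, R)
Step 2: δ(q0, 1) = (q0, 0, R)
Step 3: δ(q0, 1) = (q0, 0, R)

The first 4 configurations are:
[q0]111 ⊢ 0[q0]11 ⊢ 00[q0]1 ⊢ 000[q0]□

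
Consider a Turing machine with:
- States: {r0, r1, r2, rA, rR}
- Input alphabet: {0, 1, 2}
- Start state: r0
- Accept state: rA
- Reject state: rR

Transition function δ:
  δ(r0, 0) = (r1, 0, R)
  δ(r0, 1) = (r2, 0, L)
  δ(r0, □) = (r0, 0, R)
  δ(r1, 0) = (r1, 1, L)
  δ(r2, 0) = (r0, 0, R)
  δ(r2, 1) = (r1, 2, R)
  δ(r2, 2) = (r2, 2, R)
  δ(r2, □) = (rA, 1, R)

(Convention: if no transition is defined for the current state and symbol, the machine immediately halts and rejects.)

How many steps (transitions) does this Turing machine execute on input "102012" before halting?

Execution trace:
Initial: [r0]102012
Step 1: δ(r0, 1) = (r2, 0, L) → [r2]□002012
Step 2: δ(r2, □) = (rA, 1, R) → 1[rA]002012

The machine reaches the accept state rA and halts.

The machine executed 2 steps before halting.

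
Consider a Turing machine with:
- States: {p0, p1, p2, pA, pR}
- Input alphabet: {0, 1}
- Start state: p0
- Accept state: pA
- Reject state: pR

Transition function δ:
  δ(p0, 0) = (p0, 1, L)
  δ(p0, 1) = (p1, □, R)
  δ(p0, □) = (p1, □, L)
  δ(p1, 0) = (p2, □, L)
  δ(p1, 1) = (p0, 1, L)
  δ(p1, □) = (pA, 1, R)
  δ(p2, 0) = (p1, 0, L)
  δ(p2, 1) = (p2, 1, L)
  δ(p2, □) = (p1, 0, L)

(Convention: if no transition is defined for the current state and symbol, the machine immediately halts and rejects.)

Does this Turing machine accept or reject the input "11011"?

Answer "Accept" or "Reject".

Execution trace:
Initial: [p0]11011
Step 1: δ(p0, 1) = (p1, □, R) → □[p1]1011
Step 2: δ(p1, 1) = (p0, 1, L) → [p0]□1011
Step 3: δ(p0, □) = (p1, □, L) → [p1]□□1011
Step 4: δ(p1, □) = (pA, 1, R) → 1[pA]□1011

The machine reaches the accept state pA and halts.

Answer: Accept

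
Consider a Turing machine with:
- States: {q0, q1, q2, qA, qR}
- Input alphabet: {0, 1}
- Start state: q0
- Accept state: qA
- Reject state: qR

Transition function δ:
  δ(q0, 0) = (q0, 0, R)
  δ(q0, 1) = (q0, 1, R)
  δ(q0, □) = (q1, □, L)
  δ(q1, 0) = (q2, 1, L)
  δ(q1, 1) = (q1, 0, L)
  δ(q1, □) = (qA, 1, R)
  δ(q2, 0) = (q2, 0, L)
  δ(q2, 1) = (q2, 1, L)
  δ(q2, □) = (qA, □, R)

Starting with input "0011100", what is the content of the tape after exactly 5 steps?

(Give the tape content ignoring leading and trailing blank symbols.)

Execution trace:
Initial: [q0]0011100
Step 1: δ(q0, 0) = (q0, 0, R) → 0[q0]011100
Step 2: δ(q0, 0) = (q0, 0, R) → 00[q0]11100
Step 3: δ(q0, 1) = (q0, 1, R) → 001[q0]1100
Step 4: δ(q0, 1) = (q0, 1, R) → 0011[q0]100
Step 5: δ(q0, 1) = (q0, 1, R) → 00111[q0]00

After 5 steps, the tape (ignoring leading/trailing blanks) is: 0011100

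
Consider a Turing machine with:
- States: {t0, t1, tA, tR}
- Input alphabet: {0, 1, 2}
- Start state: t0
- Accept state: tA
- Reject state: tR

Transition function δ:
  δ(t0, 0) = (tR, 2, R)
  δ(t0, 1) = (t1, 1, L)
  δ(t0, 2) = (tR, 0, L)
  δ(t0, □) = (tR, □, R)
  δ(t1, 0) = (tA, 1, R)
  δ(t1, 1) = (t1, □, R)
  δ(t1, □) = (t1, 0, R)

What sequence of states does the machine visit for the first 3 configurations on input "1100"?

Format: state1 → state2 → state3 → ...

Execution trace:
Initial: [t0]1100
Step 1: δ(t0, 1) = (t1, 1, L) → [t1]□1100
Step 2: δ(t1, □) = (t1, 0, R) → 0[t1]1100

State sequence: t0 → t1 → t1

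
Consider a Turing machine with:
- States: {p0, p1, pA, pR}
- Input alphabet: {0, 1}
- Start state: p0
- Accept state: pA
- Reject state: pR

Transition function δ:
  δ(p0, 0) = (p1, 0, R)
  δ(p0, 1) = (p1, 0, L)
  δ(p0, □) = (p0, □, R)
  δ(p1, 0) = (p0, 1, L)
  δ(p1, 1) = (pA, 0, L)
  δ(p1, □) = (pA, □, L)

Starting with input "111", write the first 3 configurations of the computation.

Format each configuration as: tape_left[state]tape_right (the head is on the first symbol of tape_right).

Transitions applied:
Step 1: δ(p0, 1) = (p1, 0, L)
Step 2: δ(p1, □) = (pA, □, L)

The first 3 configurations are:
[p0]111 ⊢ [p1]□011 ⊢ [pA]□□011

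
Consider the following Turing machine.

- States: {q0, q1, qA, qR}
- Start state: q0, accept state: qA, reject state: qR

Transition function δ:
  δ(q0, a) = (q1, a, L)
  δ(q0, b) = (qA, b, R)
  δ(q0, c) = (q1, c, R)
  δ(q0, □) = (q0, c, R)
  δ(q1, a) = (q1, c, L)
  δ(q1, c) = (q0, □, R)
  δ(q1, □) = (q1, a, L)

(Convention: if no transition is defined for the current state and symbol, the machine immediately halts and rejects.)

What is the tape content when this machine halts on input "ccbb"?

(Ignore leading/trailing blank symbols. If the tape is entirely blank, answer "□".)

Execution trace:
Initial: [q0]ccbb
Step 1: δ(q0, c) = (q1, c, R) → c[q1]cbb
Step 2: δ(q1, c) = (q0, □, R) → c□[q0]bb
Step 3: δ(q0, b) = (qA, b, R) → c□b[qA]b

The machine reaches the accept state qA and halts.

Final tape (ignoring leading/trailing blanks): c□bb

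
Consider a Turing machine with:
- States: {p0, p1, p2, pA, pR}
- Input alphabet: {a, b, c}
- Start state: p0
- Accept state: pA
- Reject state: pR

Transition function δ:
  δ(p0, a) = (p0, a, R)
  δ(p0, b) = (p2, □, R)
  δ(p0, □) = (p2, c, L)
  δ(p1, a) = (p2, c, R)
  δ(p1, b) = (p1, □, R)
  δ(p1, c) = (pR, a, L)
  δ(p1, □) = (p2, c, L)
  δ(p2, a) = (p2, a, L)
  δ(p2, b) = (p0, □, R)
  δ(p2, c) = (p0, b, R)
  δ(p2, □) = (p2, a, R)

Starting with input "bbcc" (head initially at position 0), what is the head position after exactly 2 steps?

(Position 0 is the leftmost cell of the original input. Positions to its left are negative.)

Execution trace (head position shown):
Step 0: [p0]bbcc  (head at position 0)
Step 1: move right → □[p2]bcc  (head at position 1)
Step 2: move right → □□[p0]cc  (head at position 2)

After 2 steps, the head is at position 2.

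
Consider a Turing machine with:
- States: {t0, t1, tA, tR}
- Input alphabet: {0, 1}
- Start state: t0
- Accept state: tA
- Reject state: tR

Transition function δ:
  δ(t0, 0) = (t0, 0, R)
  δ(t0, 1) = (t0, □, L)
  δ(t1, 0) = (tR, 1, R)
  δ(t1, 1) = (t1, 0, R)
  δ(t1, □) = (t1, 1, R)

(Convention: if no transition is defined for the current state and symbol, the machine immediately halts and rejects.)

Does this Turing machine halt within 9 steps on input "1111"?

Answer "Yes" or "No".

Execution trace:
Initial: [t0]1111
Step 1: δ(t0, 1) = (t0, □, L) → [t0]□□111

No transition is defined for δ(t0, □). By convention the machine halts and rejects.
The machine halted after 1 step (within the 9-step bound).

Answer: Yes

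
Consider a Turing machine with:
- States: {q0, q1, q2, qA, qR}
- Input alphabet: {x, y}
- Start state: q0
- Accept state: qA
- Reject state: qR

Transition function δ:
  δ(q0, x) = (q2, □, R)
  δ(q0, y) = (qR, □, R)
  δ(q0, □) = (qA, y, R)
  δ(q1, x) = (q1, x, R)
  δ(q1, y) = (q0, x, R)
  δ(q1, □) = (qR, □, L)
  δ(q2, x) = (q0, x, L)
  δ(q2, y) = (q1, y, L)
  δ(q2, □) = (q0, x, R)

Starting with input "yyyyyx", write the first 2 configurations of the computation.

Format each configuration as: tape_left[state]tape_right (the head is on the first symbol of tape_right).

Transitions applied:
Step 1: δ(q0, y) = (qR, □, R)

The first 2 configurations are:
[q0]yyyyyx ⊢ □[qR]yyyyx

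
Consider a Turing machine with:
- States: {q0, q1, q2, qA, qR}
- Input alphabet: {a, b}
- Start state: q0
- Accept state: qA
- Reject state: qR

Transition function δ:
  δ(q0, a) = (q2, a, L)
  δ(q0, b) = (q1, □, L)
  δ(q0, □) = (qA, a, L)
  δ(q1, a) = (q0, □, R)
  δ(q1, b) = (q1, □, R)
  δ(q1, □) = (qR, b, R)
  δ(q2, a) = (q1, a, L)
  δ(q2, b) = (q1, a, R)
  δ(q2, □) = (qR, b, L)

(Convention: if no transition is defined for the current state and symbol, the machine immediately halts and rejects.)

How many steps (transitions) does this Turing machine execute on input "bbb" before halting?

Execution trace:
Initial: [q0]bbb
Step 1: δ(q0, b) = (q1, □, L) → [q1]□□bb
Step 2: δ(q1, □) = (qR, b, R) → b[qR]□bb

The machine reaches the reject state qR and halts.

The machine executed 2 steps before halting.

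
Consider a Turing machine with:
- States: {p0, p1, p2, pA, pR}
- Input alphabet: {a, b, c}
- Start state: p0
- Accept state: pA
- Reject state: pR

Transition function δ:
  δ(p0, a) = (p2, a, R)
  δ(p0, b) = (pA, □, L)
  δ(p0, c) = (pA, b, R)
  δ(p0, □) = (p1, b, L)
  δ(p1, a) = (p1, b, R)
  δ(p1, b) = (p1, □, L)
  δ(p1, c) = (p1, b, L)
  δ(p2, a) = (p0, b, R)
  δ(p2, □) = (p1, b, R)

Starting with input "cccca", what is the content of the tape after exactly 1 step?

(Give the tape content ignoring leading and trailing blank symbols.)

Execution trace:
Initial: [p0]cccca
Step 1: δ(p0, c) = (pA, b, R) → b[pA]ccca

The machine reaches the accept state pA and halts.

After 1 step, the tape (ignoring leading/trailing blanks) is: bccca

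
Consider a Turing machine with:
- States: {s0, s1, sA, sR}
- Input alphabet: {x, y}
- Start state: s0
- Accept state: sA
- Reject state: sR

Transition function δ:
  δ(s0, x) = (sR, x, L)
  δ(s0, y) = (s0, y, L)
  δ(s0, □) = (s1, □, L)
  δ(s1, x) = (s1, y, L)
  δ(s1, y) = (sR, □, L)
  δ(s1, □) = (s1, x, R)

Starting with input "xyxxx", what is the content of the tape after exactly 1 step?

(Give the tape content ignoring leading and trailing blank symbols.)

Execution trace:
Initial: [s0]xyxxx
Step 1: δ(s0, x) = (sR, x, L) → [sR]□xyxxx

The machine reaches the reject state sR and halts.

After 1 step, the tape (ignoring leading/trailing blanks) is: xyxxx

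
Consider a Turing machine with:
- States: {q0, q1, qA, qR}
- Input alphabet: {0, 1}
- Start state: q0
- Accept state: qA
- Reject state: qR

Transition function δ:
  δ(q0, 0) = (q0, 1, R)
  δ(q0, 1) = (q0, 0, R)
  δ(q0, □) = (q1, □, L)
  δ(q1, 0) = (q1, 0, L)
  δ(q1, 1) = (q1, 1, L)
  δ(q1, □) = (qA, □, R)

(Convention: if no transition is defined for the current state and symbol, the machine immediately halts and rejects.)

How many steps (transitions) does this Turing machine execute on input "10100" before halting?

Execution trace:
Initial: [q0]10100
Step 1: δ(q0, 1) = (q0, 0, R) → 0[q0]0100
Step 2: δ(q0, 0) = (q0, 1, R) → 01[q0]100
Step 3: δ(q0, 1) = (q0, 0, R) → 010[q0]00
Step 4: δ(q0, 0) = (q0, 1, R) → 0101[q0]0
Step 5: δ(q0, 0) = (q0, 1, R) → 01011[q0]□
Step 6: δ(q0, □) = (q1, □, L) → 0101[q1]1□
Step 7: δ(q1, 1) = (q1, 1, L) → 010[q1]11□
Step 8: δ(q1, 1) = (q1, 1, L) → 01[q1]011□
Step 9: δ(q1, 0) = (q1, 0, L) → 0[q1]1011□
Step 10: δ(q1, 1) = (q1, 1, L) → [q1]01011□
Step 11: δ(q1, 0) = (q1, 0, L) → [q1]□01011□
Step 12: δ(q1, □) = (qA, □, R) → □[qA]01011□

The machine reaches the accept state qA and halts.

The machine executed 12 steps before halting.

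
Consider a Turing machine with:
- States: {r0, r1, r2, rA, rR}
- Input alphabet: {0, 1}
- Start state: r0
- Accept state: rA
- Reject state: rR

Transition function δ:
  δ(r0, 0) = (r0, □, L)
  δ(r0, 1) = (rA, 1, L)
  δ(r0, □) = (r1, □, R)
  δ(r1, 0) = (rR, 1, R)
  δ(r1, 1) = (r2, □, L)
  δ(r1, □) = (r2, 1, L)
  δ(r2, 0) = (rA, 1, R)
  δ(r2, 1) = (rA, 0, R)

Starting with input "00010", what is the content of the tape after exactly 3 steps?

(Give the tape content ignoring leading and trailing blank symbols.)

Execution trace:
Initial: [r0]00010
Step 1: δ(r0, 0) = (r0, □, L) → [r0]□□0010
Step 2: δ(r0, □) = (r1, □, R) → □[r1]□0010
Step 3: δ(r1, □) = (r2, 1, L) → [r2]□10010

No transition is defined for δ(r2, □). By convention the machine halts and rejects.

After 3 steps, the tape (ignoring leading/trailing blanks) is: 10010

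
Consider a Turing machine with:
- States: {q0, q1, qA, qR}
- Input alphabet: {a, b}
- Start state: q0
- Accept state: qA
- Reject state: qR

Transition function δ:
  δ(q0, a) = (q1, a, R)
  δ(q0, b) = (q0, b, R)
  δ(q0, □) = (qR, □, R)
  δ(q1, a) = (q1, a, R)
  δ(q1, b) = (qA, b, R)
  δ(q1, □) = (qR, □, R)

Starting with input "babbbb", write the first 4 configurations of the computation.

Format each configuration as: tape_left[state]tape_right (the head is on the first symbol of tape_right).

Transitions applied:
Step 1: δ(q0, b) = (q0, b, R)
Step 2: δ(q0, a) = (q1, a, R)
Step 3: δ(q1, b) = (qA, b, R)

The first 4 configurations are:
[q0]babbbb ⊢ b[q0]abbbb ⊢ ba[q1]bbbb ⊢ bab[qA]bbb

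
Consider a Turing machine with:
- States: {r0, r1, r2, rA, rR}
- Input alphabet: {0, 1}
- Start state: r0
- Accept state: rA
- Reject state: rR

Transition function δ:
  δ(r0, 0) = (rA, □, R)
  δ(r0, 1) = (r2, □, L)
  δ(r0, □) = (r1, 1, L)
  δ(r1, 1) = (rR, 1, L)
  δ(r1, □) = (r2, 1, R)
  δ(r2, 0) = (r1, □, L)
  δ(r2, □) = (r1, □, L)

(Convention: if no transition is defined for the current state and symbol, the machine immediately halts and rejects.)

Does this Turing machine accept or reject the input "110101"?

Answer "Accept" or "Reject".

Execution trace:
Initial: [r0]110101
Step 1: δ(r0, 1) = (r2, □, L) → [r2]□□10101
Step 2: δ(r2, □) = (r1, □, L) → [r1]□□□10101
Step 3: δ(r1, □) = (r2, 1, R) → 1[r2]□□10101
Step 4: δ(r2, □) = (r1, □, L) → [r1]1□□10101
Step 5: δ(r1, 1) = (rR, 1, L) → [rR]□1□□10101

The machine reaches the reject state rR and halts.

Answer: Reject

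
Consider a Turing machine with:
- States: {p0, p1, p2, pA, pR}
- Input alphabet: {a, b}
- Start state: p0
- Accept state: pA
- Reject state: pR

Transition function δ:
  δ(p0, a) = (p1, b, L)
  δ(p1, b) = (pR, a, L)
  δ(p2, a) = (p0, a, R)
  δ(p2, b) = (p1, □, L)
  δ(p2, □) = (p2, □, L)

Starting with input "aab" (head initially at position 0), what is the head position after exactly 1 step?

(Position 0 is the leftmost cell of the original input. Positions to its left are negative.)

Execution trace (head position shown):
Step 0: [p0]aab  (head at position 0)
Step 1: move left → [p1]□bab  (head at position -1)

After 1 step, the head is at position -1.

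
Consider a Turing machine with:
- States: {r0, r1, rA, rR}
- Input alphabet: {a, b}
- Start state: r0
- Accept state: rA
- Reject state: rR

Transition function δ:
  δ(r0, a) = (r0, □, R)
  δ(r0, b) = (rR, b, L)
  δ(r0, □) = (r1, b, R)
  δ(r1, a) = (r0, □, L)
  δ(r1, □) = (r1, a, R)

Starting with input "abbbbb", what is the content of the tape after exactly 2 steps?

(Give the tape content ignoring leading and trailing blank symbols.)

Execution trace:
Initial: [r0]abbbbb
Step 1: δ(r0, a) = (r0, □, R) → □[r0]bbbbb
Step 2: δ(r0, b) = (rR, b, L) → [rR]□bbbbb

The machine reaches the reject state rR and halts.

After 2 steps, the tape (ignoring leading/trailing blanks) is: bbbbb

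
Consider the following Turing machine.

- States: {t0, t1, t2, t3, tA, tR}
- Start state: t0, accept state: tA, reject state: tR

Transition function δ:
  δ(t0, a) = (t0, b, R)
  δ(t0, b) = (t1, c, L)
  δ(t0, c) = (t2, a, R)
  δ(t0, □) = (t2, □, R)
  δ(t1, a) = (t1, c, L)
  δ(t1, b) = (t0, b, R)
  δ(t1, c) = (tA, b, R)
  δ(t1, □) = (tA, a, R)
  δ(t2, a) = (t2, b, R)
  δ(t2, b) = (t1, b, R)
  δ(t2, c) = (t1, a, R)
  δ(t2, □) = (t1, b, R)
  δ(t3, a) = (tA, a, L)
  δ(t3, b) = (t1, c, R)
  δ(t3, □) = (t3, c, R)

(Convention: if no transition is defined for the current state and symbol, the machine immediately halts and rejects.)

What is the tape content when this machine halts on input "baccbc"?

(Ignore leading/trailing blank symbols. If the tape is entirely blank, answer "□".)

Execution trace:
Initial: [t0]baccbc
Step 1: δ(t0, b) = (t1, c, L) → [t1]□caccbc
Step 2: δ(t1, □) = (tA, a, R) → a[tA]caccbc

The machine reaches the accept state tA and halts.

Final tape (ignoring leading/trailing blanks): acaccbc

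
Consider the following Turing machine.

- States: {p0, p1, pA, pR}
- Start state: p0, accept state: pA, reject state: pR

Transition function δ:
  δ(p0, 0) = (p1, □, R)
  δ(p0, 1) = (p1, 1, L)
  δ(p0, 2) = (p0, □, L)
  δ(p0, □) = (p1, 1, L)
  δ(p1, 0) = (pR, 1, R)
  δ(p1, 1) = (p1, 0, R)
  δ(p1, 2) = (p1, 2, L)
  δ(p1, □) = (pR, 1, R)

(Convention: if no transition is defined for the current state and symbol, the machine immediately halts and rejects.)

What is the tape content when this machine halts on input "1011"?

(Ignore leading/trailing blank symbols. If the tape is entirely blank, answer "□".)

Execution trace:
Initial: [p0]1011
Step 1: δ(p0, 1) = (p1, 1, L) → [p1]□1011
Step 2: δ(p1, □) = (pR, 1, R) → 1[pR]1011

The machine reaches the reject state pR and halts.

Final tape (ignoring leading/trailing blanks): 11011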